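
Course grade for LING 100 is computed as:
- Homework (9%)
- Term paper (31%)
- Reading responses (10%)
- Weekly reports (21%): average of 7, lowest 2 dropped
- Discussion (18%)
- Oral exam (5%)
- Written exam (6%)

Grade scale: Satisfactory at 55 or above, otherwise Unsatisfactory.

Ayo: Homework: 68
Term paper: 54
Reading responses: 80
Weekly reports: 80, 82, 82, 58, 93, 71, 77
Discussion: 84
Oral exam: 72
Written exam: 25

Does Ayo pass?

Satisfactory

Weekly reports: drop 58, 71 → average of remaining 5 = 414/5 = 82.8
Weighted total:
  Homework 68 × 0.09 = 6.12
  Term paper 54 × 0.31 = 16.74
  Reading responses 80 × 0.1 = 8
  Weekly reports 82.8 × 0.21 = 17.388
  Discussion 84 × 0.18 = 15.12
  Oral exam 72 × 0.05 = 3.6
  Written exam 25 × 0.06 = 1.5
Sum = 68.468
68.468 ≥ 55 → Satisfactory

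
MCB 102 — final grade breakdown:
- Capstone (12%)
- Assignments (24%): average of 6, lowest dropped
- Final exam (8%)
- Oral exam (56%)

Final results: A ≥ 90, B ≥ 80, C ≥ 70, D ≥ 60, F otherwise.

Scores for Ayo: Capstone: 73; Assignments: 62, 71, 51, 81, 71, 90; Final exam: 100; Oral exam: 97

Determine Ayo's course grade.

Assignments: drop 51 → average of remaining 5 = 375/5 = 75
Weighted total:
  Capstone 73 × 0.12 = 8.76
  Assignments 75 × 0.24 = 18
  Final exam 100 × 0.08 = 8
  Oral exam 97 × 0.56 = 54.32
Sum = 89.08
89.08 is ≥ 80 and < 90 → B

B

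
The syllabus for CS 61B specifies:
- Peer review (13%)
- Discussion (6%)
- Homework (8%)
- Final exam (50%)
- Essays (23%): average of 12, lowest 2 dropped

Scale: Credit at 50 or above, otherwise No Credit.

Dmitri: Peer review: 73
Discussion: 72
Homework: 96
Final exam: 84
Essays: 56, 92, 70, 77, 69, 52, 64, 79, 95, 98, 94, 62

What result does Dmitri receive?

Essays: drop 52, 56 → average of remaining 10 = 800/10 = 80
Weighted total:
  Peer review 73 × 0.13 = 9.49
  Discussion 72 × 0.06 = 4.32
  Homework 96 × 0.08 = 7.68
  Final exam 84 × 0.5 = 42
  Essays 80 × 0.23 = 18.4
Sum = 81.89
81.89 ≥ 50 → Credit

Credit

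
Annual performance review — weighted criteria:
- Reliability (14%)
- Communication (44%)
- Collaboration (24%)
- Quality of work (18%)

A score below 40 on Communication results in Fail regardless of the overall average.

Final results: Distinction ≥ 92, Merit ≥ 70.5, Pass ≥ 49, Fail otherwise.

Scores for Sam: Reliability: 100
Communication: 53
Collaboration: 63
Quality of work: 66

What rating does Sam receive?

Communication score 53 ≥ 40: minimum met.
Weighted total:
  Reliability 100 × 0.14 = 14
  Communication 53 × 0.44 = 23.32
  Collaboration 63 × 0.24 = 15.12
  Quality of work 66 × 0.18 = 11.88
Sum = 64.32
64.32 is ≥ 49 and < 70.5 → Pass

Pass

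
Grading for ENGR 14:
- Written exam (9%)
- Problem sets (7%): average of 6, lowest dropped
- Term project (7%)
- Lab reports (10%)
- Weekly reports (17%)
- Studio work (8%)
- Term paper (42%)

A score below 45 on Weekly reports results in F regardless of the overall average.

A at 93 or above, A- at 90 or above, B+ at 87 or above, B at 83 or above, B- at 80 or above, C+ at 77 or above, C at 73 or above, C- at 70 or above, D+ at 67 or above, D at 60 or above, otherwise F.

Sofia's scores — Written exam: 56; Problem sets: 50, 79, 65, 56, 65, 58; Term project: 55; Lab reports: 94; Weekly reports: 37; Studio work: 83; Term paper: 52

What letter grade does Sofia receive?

F

Problem sets: drop 50 → average of remaining 5 = 323/5 = 64.6
Weekly reports score 37 < 45: minimum not met.
Weighted total:
  Written exam 56 × 0.09 = 5.04
  Problem sets 64.6 × 0.07 = 4.522
  Term project 55 × 0.07 = 3.85
  Lab reports 94 × 0.1 = 9.4
  Weekly reports 37 × 0.17 = 6.29
  Studio work 83 × 0.08 = 6.64
  Term paper 52 × 0.42 = 21.84
Sum = 57.582
Because the Weekly reports minimum was not met, the result is F.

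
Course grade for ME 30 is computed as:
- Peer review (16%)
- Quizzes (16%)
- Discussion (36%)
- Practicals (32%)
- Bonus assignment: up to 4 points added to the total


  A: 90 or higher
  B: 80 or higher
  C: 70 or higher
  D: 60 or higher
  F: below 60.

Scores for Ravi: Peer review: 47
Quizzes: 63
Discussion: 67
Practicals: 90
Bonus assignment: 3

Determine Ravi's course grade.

C

Weighted total:
  Peer review 47 × 0.16 = 7.52
  Quizzes 63 × 0.16 = 10.08
  Discussion 67 × 0.36 = 24.12
  Practicals 90 × 0.32 = 28.8
Sum = 70.52
Bonus assignment: 70.52 + 3 = 73.52
73.52 is ≥ 70 and < 80 → C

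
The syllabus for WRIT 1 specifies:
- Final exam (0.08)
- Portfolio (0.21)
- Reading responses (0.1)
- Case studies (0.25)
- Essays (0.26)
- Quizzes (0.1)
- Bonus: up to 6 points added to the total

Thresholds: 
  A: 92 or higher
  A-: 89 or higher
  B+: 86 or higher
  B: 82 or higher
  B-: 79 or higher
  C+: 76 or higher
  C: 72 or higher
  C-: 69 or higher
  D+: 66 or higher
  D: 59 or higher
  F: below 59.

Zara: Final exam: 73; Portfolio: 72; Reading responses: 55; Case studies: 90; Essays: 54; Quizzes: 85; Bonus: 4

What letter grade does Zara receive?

C

Weighted total:
  Final exam 73 × 0.08 = 5.84
  Portfolio 72 × 0.21 = 15.12
  Reading responses 55 × 0.1 = 5.5
  Case studies 90 × 0.25 = 22.5
  Essays 54 × 0.26 = 14.04
  Quizzes 85 × 0.1 = 8.5
Sum = 71.5
Bonus: 71.5 + 4 = 75.5
75.5 is ≥ 72 and < 76 → C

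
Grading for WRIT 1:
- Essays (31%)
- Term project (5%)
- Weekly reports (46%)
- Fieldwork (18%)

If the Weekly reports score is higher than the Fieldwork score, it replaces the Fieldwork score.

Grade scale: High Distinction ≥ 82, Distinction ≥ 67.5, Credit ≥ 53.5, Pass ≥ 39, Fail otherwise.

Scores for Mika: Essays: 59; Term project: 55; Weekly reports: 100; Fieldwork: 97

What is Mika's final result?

High Distinction

Weekly reports (100) > Fieldwork (97), so Fieldwork counts as 100.
Weighted total:
  Essays 59 × 0.31 = 18.29
  Term project 55 × 0.05 = 2.75
  Weekly reports 100 × 0.46 = 46
  Fieldwork 100 × 0.18 = 18
Sum = 85.04
85.04 ≥ 82 → High Distinction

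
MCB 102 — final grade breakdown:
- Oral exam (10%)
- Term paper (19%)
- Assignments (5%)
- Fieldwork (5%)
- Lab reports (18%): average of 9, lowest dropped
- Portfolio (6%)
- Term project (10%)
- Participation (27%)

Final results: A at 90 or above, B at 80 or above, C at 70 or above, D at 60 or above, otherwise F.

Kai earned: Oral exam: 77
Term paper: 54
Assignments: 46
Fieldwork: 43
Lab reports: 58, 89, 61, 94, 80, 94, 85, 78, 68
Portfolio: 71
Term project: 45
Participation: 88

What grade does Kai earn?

Lab reports: drop 58 → average of remaining 8 = 649/8 = 81.125
Weighted total:
  Oral exam 77 × 0.1 = 7.7
  Term paper 54 × 0.19 = 10.26
  Assignments 46 × 0.05 = 2.3
  Fieldwork 43 × 0.05 = 2.15
  Lab reports 81.125 × 0.18 = 14.6025
  Portfolio 71 × 0.06 = 4.26
  Term project 45 × 0.1 = 4.5
  Participation 88 × 0.27 = 23.76
Sum = 69.5325
69.5325 is ≥ 60 and < 70 → D

D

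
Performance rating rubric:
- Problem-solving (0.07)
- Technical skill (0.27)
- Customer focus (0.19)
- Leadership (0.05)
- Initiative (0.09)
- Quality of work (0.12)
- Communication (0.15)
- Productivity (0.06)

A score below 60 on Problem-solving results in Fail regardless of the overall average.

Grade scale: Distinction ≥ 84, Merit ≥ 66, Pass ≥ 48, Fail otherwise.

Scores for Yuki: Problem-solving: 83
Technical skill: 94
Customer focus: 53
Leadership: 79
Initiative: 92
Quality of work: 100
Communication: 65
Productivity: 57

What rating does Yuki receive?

Merit

Problem-solving score 83 ≥ 60: minimum met.
Weighted total:
  Problem-solving 83 × 0.07 = 5.81
  Technical skill 94 × 0.27 = 25.38
  Customer focus 53 × 0.19 = 10.07
  Leadership 79 × 0.05 = 3.95
  Initiative 92 × 0.09 = 8.28
  Quality of work 100 × 0.12 = 12
  Communication 65 × 0.15 = 9.75
  Productivity 57 × 0.06 = 3.42
Sum = 78.66
78.66 is ≥ 66 and < 84 → Merit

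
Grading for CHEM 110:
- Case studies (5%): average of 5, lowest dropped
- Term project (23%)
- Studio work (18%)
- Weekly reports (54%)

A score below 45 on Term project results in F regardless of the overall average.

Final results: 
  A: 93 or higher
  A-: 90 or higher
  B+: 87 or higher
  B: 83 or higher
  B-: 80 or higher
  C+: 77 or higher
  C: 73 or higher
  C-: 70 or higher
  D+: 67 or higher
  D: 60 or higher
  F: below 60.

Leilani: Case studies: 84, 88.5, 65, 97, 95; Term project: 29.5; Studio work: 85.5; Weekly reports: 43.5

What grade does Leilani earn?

Case studies: drop 65 → average of remaining 4 = 364.5/4 = 91.125
Term project score 29.5 < 45: minimum not met.
Weighted total:
  Case studies 91.125 × 0.05 = 4.55625
  Term project 29.5 × 0.23 = 6.785
  Studio work 85.5 × 0.18 = 15.39
  Weekly reports 43.5 × 0.54 = 23.49
Sum = 50.22125
Because the Term project minimum was not met, the result is F.

F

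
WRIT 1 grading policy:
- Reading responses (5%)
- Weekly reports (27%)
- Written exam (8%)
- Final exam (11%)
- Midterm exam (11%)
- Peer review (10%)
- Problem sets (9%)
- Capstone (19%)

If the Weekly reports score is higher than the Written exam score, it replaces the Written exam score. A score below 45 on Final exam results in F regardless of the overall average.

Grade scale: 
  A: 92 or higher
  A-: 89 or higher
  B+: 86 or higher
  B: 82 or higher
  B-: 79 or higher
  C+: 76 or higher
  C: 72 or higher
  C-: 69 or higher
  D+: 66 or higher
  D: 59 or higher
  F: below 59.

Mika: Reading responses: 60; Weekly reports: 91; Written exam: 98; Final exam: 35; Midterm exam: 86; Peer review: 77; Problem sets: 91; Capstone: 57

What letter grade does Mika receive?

Weekly reports (91) ≤ Written exam (98), so Written exam stays at 98.
Final exam score 35 < 45: minimum not met.
Weighted total:
  Reading responses 60 × 0.05 = 3
  Weekly reports 91 × 0.27 = 24.57
  Written exam 98 × 0.08 = 7.84
  Final exam 35 × 0.11 = 3.85
  Midterm exam 86 × 0.11 = 9.46
  Peer review 77 × 0.1 = 7.7
  Problem sets 91 × 0.09 = 8.19
  Capstone 57 × 0.19 = 10.83
Sum = 75.44
Because the Final exam minimum was not met, the result is F.

F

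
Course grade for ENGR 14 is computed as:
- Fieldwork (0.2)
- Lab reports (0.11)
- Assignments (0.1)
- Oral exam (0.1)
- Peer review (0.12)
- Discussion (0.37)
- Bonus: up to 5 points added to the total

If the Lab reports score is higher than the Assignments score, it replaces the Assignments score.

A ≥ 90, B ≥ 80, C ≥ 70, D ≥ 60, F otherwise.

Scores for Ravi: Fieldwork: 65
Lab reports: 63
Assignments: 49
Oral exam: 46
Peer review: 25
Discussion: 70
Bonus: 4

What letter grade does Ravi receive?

Lab reports (63) > Assignments (49), so Assignments counts as 63.
Weighted total:
  Fieldwork 65 × 0.2 = 13
  Lab reports 63 × 0.11 = 6.93
  Assignments 63 × 0.1 = 6.3
  Oral exam 46 × 0.1 = 4.6
  Peer review 25 × 0.12 = 3
  Discussion 70 × 0.37 = 25.9
Sum = 59.73
Bonus: 59.73 + 4 = 63.73
63.73 is ≥ 60 and < 70 → D

D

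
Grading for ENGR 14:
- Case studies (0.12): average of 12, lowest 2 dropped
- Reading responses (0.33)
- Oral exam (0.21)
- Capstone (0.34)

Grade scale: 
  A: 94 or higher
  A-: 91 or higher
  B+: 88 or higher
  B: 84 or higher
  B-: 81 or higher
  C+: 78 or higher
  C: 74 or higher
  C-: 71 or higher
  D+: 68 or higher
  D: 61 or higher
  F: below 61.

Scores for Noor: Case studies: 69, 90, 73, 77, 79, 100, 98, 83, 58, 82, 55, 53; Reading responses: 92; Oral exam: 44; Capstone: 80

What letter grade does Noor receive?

Case studies: drop 53, 55 → average of remaining 10 = 809/10 = 80.9
Weighted total:
  Case studies 80.9 × 0.12 = 9.708
  Reading responses 92 × 0.33 = 30.36
  Oral exam 44 × 0.21 = 9.24
  Capstone 80 × 0.34 = 27.2
Sum = 76.508
76.508 is ≥ 74 and < 78 → C

C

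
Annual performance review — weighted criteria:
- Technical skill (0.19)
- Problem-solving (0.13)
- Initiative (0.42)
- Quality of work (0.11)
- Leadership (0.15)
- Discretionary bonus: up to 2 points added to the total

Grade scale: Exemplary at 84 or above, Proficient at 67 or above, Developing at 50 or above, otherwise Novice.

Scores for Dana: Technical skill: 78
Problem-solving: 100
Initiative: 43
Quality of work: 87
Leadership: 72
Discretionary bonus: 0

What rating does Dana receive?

Developing

Weighted total:
  Technical skill 78 × 0.19 = 14.82
  Problem-solving 100 × 0.13 = 13
  Initiative 43 × 0.42 = 18.06
  Quality of work 87 × 0.11 = 9.57
  Leadership 72 × 0.15 = 10.8
Sum = 66.25
Discretionary bonus: 66.25 + 0 = 66.25
66.25 is ≥ 50 and < 67 → Developing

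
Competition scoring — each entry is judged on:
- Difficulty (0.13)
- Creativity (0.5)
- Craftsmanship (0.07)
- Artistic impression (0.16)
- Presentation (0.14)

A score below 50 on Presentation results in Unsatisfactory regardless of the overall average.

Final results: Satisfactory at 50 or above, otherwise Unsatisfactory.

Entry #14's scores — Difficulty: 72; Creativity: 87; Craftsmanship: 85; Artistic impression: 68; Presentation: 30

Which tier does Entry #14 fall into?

Unsatisfactory

Presentation score 30 < 50: minimum not met.
Weighted total:
  Difficulty 72 × 0.13 = 9.36
  Creativity 87 × 0.5 = 43.5
  Craftsmanship 85 × 0.07 = 5.95
  Artistic impression 68 × 0.16 = 10.88
  Presentation 30 × 0.14 = 4.2
Sum = 73.89
Because the Presentation minimum was not met, the result is Unsatisfactory.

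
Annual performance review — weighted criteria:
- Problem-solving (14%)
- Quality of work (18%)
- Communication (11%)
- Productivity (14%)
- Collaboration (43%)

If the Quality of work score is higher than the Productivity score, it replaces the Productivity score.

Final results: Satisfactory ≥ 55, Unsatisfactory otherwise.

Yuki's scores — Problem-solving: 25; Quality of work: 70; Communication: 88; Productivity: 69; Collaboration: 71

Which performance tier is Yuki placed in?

Satisfactory

Quality of work (70) > Productivity (69), so Productivity counts as 70.
Weighted total:
  Problem-solving 25 × 0.14 = 3.5
  Quality of work 70 × 0.18 = 12.6
  Communication 88 × 0.11 = 9.68
  Productivity 70 × 0.14 = 9.8
  Collaboration 71 × 0.43 = 30.53
Sum = 66.11
66.11 ≥ 55 → Satisfactory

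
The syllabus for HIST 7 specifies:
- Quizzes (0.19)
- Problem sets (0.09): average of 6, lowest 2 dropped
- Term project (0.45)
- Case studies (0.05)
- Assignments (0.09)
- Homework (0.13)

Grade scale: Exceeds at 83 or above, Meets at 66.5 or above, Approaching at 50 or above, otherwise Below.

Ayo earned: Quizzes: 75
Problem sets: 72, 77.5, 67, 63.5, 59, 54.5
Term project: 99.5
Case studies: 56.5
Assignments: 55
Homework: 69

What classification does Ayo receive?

Meets

Problem sets: drop 54.5, 59 → average of remaining 4 = 280/4 = 70
Weighted total:
  Quizzes 75 × 0.19 = 14.25
  Problem sets 70 × 0.09 = 6.3
  Term project 99.5 × 0.45 = 44.775
  Case studies 56.5 × 0.05 = 2.825
  Assignments 55 × 0.09 = 4.95
  Homework 69 × 0.13 = 8.97
Sum = 82.07
82.07 is ≥ 66.5 and < 83 → Meets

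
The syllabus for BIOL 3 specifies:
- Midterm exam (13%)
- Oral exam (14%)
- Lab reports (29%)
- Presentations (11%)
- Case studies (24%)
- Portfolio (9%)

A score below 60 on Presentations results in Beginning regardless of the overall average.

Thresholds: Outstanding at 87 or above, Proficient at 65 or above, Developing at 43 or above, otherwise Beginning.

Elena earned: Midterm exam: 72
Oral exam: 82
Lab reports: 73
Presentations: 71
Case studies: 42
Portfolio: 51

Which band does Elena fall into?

Developing

Presentations score 71 ≥ 60: minimum met.
Weighted total:
  Midterm exam 72 × 0.13 = 9.36
  Oral exam 82 × 0.14 = 11.48
  Lab reports 73 × 0.29 = 21.17
  Presentations 71 × 0.11 = 7.81
  Case studies 42 × 0.24 = 10.08
  Portfolio 51 × 0.09 = 4.59
Sum = 64.49
64.49 is ≥ 43 and < 65 → Developing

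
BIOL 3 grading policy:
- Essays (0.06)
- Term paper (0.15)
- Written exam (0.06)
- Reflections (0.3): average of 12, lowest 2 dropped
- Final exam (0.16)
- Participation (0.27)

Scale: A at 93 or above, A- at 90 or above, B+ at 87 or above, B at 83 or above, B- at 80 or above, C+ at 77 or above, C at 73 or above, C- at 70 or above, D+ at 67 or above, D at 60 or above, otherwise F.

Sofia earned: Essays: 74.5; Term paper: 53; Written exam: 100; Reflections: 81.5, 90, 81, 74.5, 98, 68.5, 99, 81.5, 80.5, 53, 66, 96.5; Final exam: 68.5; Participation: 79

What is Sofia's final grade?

C

Reflections: drop 53, 66 → average of remaining 10 = 851/10 = 85.1
Weighted total:
  Essays 74.5 × 0.06 = 4.47
  Term paper 53 × 0.15 = 7.95
  Written exam 100 × 0.06 = 6
  Reflections 85.1 × 0.3 = 25.53
  Final exam 68.5 × 0.16 = 10.96
  Participation 79 × 0.27 = 21.33
Sum = 76.24
76.24 is ≥ 73 and < 77 → C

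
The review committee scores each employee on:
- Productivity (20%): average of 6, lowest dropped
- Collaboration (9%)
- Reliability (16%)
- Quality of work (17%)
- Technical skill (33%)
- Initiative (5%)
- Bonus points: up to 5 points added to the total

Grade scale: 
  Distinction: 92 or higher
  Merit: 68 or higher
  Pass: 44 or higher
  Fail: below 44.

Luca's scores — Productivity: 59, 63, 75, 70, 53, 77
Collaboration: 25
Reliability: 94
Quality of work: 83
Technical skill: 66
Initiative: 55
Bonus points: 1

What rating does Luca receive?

Productivity: drop 53 → average of remaining 5 = 344/5 = 68.8
Weighted total:
  Productivity 68.8 × 0.2 = 13.76
  Collaboration 25 × 0.09 = 2.25
  Reliability 94 × 0.16 = 15.04
  Quality of work 83 × 0.17 = 14.11
  Technical skill 66 × 0.33 = 21.78
  Initiative 55 × 0.05 = 2.75
Sum = 69.69
Bonus points: 69.69 + 1 = 70.69
70.69 is ≥ 68 and < 92 → Merit

Merit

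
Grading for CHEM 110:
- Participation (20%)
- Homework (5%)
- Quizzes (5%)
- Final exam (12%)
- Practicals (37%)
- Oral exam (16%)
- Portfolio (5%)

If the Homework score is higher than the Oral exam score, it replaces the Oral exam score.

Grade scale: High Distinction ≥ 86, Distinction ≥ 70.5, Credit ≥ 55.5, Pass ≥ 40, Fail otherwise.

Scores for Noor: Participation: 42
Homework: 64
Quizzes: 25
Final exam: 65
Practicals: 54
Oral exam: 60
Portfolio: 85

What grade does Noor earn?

Homework (64) > Oral exam (60), so Oral exam counts as 64.
Weighted total:
  Participation 42 × 0.2 = 8.4
  Homework 64 × 0.05 = 3.2
  Quizzes 25 × 0.05 = 1.25
  Final exam 65 × 0.12 = 7.8
  Practicals 54 × 0.37 = 19.98
  Oral exam 64 × 0.16 = 10.24
  Portfolio 85 × 0.05 = 4.25
Sum = 55.12
55.12 is ≥ 40 and < 55.5 → Pass

Pass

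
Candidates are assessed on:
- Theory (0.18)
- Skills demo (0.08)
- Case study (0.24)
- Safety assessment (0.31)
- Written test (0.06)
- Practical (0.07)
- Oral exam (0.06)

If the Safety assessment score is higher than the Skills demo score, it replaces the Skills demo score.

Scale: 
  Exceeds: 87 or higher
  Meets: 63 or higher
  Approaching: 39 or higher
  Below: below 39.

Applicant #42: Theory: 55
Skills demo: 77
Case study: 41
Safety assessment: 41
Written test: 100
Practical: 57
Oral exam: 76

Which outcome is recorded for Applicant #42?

Approaching

Safety assessment (41) ≤ Skills demo (77), so Skills demo stays at 77.
Weighted total:
  Theory 55 × 0.18 = 9.9
  Skills demo 77 × 0.08 = 6.16
  Case study 41 × 0.24 = 9.84
  Safety assessment 41 × 0.31 = 12.71
  Written test 100 × 0.06 = 6
  Practical 57 × 0.07 = 3.99
  Oral exam 76 × 0.06 = 4.56
Sum = 53.16
53.16 is ≥ 39 and < 63 → Approaching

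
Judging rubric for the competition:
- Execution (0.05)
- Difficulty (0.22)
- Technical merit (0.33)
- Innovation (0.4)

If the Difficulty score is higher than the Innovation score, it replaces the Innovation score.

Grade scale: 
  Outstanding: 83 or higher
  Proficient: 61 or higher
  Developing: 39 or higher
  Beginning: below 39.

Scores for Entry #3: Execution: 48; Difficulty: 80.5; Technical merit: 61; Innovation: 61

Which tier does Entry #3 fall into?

Proficient

Difficulty (80.5) > Innovation (61), so Innovation counts as 80.5.
Weighted total:
  Execution 48 × 0.05 = 2.4
  Difficulty 80.5 × 0.22 = 17.71
  Technical merit 61 × 0.33 = 20.13
  Innovation 80.5 × 0.4 = 32.2
Sum = 72.44
72.44 is ≥ 61 and < 83 → Proficient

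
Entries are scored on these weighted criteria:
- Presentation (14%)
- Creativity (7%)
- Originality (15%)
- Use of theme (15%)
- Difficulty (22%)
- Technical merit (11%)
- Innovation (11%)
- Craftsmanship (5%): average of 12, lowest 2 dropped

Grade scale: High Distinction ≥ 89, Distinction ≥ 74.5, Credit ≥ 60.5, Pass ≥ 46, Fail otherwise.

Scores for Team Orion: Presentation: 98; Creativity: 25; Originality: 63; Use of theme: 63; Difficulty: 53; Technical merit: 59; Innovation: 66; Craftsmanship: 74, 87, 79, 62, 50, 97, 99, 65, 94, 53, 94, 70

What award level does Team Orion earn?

Credit

Craftsmanship: drop 50, 53 → average of remaining 10 = 821/10 = 82.1
Weighted total:
  Presentation 98 × 0.14 = 13.72
  Creativity 25 × 0.07 = 1.75
  Originality 63 × 0.15 = 9.45
  Use of theme 63 × 0.15 = 9.45
  Difficulty 53 × 0.22 = 11.66
  Technical merit 59 × 0.11 = 6.49
  Innovation 66 × 0.11 = 7.26
  Craftsmanship 82.1 × 0.05 = 4.105
Sum = 63.885
63.885 is ≥ 60.5 and < 74.5 → Credit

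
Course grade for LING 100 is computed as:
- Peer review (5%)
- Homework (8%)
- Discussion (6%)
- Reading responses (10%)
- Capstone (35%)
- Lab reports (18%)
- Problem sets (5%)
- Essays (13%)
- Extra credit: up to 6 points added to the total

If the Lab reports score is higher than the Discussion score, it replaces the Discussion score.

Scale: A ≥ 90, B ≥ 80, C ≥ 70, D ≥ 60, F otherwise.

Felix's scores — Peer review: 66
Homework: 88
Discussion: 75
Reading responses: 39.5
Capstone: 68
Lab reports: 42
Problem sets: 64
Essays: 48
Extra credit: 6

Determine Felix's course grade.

Lab reports (42) ≤ Discussion (75), so Discussion stays at 75.
Weighted total:
  Peer review 66 × 0.05 = 3.3
  Homework 88 × 0.08 = 7.04
  Discussion 75 × 0.06 = 4.5
  Reading responses 39.5 × 0.1 = 3.95
  Capstone 68 × 0.35 = 23.8
  Lab reports 42 × 0.18 = 7.56
  Problem sets 64 × 0.05 = 3.2
  Essays 48 × 0.13 = 6.24
Sum = 59.59
Extra credit: 59.59 + 6 = 65.59
65.59 is ≥ 60 and < 70 → D

D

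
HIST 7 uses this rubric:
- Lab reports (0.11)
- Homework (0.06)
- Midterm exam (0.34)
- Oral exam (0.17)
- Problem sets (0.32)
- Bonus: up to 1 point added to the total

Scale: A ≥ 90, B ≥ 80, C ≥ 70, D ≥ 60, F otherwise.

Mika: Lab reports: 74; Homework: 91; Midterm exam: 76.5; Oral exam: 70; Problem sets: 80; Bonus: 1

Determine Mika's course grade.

Weighted total:
  Lab reports 74 × 0.11 = 8.14
  Homework 91 × 0.06 = 5.46
  Midterm exam 76.5 × 0.34 = 26.01
  Oral exam 70 × 0.17 = 11.9
  Problem sets 80 × 0.32 = 25.6
Sum = 77.11
Bonus: 77.11 + 1 = 78.11
78.11 is ≥ 70 and < 80 → C

C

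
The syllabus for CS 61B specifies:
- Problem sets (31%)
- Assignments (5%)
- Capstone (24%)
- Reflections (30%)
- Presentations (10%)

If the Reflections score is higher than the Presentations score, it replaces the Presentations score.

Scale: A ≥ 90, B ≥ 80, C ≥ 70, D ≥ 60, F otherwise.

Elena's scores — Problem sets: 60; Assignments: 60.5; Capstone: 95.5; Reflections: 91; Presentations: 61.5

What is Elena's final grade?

Reflections (91) > Presentations (61.5), so Presentations counts as 91.
Weighted total:
  Problem sets 60 × 0.31 = 18.6
  Assignments 60.5 × 0.05 = 3.025
  Capstone 95.5 × 0.24 = 22.92
  Reflections 91 × 0.3 = 27.3
  Presentations 91 × 0.1 = 9.1
Sum = 80.945
80.945 is ≥ 80 and < 90 → B

B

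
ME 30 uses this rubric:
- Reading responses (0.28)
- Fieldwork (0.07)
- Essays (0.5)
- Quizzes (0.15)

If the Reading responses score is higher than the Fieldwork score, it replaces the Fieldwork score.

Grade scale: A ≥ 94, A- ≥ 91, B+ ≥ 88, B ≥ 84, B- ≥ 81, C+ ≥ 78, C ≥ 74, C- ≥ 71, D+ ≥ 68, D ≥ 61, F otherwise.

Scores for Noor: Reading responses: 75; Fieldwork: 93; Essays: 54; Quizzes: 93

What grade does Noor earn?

Reading responses (75) ≤ Fieldwork (93), so Fieldwork stays at 93.
Weighted total:
  Reading responses 75 × 0.28 = 21
  Fieldwork 93 × 0.07 = 6.51
  Essays 54 × 0.5 = 27
  Quizzes 93 × 0.15 = 13.95
Sum = 68.46
68.46 is ≥ 68 and < 71 → D+

D+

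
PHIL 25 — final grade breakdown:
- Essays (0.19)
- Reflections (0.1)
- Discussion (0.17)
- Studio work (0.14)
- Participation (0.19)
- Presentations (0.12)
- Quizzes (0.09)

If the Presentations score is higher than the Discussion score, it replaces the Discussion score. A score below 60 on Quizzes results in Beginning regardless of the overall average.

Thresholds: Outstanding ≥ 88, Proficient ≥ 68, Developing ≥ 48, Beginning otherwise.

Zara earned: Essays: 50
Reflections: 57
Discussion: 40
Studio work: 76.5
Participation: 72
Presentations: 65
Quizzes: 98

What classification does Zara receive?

Developing

Presentations (65) > Discussion (40), so Discussion counts as 65.
Quizzes score 98 ≥ 60: minimum met.
Weighted total:
  Essays 50 × 0.19 = 9.5
  Reflections 57 × 0.1 = 5.7
  Discussion 65 × 0.17 = 11.05
  Studio work 76.5 × 0.14 = 10.71
  Participation 72 × 0.19 = 13.68
  Presentations 65 × 0.12 = 7.8
  Quizzes 98 × 0.09 = 8.82
Sum = 67.26
67.26 is ≥ 48 and < 68 → Developing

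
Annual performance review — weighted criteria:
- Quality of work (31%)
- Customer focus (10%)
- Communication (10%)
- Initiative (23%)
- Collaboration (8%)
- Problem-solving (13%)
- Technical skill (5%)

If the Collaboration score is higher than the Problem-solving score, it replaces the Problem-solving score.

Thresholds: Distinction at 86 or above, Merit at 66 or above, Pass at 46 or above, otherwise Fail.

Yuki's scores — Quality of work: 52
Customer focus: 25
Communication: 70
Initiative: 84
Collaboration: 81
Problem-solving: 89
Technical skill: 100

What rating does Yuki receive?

Collaboration (81) ≤ Problem-solving (89), so Problem-solving stays at 89.
Weighted total:
  Quality of work 52 × 0.31 = 16.12
  Customer focus 25 × 0.1 = 2.5
  Communication 70 × 0.1 = 7
  Initiative 84 × 0.23 = 19.32
  Collaboration 81 × 0.08 = 6.48
  Problem-solving 89 × 0.13 = 11.57
  Technical skill 100 × 0.05 = 5
Sum = 67.99
67.99 is ≥ 66 and < 86 → Merit

Merit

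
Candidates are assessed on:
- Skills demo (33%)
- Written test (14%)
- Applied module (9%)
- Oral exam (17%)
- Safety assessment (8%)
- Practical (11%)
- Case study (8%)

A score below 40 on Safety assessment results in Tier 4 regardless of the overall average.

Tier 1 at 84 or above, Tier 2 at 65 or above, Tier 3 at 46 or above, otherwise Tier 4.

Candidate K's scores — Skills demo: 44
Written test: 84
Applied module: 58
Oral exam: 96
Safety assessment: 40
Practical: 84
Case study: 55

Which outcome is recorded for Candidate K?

Tier 3

Safety assessment score 40 ≥ 40: minimum met.
Weighted total:
  Skills demo 44 × 0.33 = 14.52
  Written test 84 × 0.14 = 11.76
  Applied module 58 × 0.09 = 5.22
  Oral exam 96 × 0.17 = 16.32
  Safety assessment 40 × 0.08 = 3.2
  Practical 84 × 0.11 = 9.24
  Case study 55 × 0.08 = 4.4
Sum = 64.66
64.66 is ≥ 46 and < 65 → Tier 3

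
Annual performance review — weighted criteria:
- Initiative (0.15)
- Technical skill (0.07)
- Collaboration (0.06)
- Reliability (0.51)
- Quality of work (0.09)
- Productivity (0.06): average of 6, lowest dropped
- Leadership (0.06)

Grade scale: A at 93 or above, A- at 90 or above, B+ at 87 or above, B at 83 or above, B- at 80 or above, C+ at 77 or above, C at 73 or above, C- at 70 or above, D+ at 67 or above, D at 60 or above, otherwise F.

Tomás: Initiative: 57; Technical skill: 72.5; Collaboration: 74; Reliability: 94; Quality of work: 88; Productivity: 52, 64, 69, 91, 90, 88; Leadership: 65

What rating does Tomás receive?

Productivity: drop 52 → average of remaining 5 = 402/5 = 80.4
Weighted total:
  Initiative 57 × 0.15 = 8.55
  Technical skill 72.5 × 0.07 = 5.075
  Collaboration 74 × 0.06 = 4.44
  Reliability 94 × 0.51 = 47.94
  Quality of work 88 × 0.09 = 7.92
  Productivity 80.4 × 0.06 = 4.824
  Leadership 65 × 0.06 = 3.9
Sum = 82.649
82.649 is ≥ 80 and < 83 → B-

B-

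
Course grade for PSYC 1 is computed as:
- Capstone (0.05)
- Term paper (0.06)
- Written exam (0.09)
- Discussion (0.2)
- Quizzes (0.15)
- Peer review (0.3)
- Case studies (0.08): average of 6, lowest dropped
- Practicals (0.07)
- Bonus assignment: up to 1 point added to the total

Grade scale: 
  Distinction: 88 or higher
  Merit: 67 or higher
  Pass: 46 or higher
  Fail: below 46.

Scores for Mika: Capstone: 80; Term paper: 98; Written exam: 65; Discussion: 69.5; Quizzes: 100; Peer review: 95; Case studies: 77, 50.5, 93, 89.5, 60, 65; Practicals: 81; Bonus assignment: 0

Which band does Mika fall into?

Case studies: drop 50.5 → average of remaining 5 = 384.5/5 = 76.9
Weighted total:
  Capstone 80 × 0.05 = 4
  Term paper 98 × 0.06 = 5.88
  Written exam 65 × 0.09 = 5.85
  Discussion 69.5 × 0.2 = 13.9
  Quizzes 100 × 0.15 = 15
  Peer review 95 × 0.3 = 28.5
  Case studies 76.9 × 0.08 = 6.152
  Practicals 81 × 0.07 = 5.67
Sum = 84.952
Bonus assignment: 84.952 + 0 = 84.952
84.952 is ≥ 67 and < 88 → Merit

Merit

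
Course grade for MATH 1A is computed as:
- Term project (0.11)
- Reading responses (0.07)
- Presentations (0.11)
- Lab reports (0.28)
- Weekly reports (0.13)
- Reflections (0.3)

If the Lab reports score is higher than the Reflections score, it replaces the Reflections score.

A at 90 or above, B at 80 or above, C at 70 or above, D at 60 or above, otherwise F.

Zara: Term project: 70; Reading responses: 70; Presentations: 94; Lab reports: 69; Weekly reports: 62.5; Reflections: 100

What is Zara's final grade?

B

Lab reports (69) ≤ Reflections (100), so Reflections stays at 100.
Weighted total:
  Term project 70 × 0.11 = 7.7
  Reading responses 70 × 0.07 = 4.9
  Presentations 94 × 0.11 = 10.34
  Lab reports 69 × 0.28 = 19.32
  Weekly reports 62.5 × 0.13 = 8.125
  Reflections 100 × 0.3 = 30
Sum = 80.385
80.385 is ≥ 80 and < 90 → B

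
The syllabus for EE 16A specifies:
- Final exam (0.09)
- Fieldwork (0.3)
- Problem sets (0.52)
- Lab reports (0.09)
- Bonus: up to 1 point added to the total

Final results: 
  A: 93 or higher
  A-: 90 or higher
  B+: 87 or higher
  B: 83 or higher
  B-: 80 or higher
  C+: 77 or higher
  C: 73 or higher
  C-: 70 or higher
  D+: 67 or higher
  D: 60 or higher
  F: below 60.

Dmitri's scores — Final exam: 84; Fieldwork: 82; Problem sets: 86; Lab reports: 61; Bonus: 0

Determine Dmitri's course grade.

B-

Weighted total:
  Final exam 84 × 0.09 = 7.56
  Fieldwork 82 × 0.3 = 24.6
  Problem sets 86 × 0.52 = 44.72
  Lab reports 61 × 0.09 = 5.49
Sum = 82.37
Bonus: 82.37 + 0 = 82.37
82.37 is ≥ 80 and < 83 → B-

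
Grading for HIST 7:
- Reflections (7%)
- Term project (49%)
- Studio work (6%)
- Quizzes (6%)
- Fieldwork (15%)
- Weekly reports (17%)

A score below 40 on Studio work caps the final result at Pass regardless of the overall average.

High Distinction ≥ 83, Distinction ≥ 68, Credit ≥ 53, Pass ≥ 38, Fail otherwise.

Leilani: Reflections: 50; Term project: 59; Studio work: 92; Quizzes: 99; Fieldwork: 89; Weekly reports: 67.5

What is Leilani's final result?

Studio work score 92 ≥ 40: minimum met.
Weighted total:
  Reflections 50 × 0.07 = 3.5
  Term project 59 × 0.49 = 28.91
  Studio work 92 × 0.06 = 5.52
  Quizzes 99 × 0.06 = 5.94
  Fieldwork 89 × 0.15 = 13.35
  Weekly reports 67.5 × 0.17 = 11.475
Sum = 68.695
68.695 is ≥ 68 and < 83 → Distinction

Distinction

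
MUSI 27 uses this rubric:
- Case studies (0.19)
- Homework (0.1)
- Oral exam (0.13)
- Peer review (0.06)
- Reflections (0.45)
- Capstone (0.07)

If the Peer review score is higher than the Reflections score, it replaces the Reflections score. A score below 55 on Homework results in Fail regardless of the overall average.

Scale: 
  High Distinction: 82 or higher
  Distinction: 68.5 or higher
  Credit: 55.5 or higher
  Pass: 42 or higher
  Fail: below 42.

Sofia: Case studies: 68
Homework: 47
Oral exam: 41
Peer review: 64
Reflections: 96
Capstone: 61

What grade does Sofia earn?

Peer review (64) ≤ Reflections (96), so Reflections stays at 96.
Homework score 47 < 55: minimum not met.
Weighted total:
  Case studies 68 × 0.19 = 12.92
  Homework 47 × 0.1 = 4.7
  Oral exam 41 × 0.13 = 5.33
  Peer review 64 × 0.06 = 3.84
  Reflections 96 × 0.45 = 43.2
  Capstone 61 × 0.07 = 4.27
Sum = 74.26
Because the Homework minimum was not met, the result is Fail.

Fail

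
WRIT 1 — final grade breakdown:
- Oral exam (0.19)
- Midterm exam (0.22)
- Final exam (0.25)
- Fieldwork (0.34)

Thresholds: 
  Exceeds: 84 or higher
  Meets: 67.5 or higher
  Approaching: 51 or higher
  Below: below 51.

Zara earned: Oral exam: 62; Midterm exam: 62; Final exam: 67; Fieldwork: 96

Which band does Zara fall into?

Weighted total:
  Oral exam 62 × 0.19 = 11.78
  Midterm exam 62 × 0.22 = 13.64
  Final exam 67 × 0.25 = 16.75
  Fieldwork 96 × 0.34 = 32.64
Sum = 74.81
74.81 is ≥ 67.5 and < 84 → Meets

Meets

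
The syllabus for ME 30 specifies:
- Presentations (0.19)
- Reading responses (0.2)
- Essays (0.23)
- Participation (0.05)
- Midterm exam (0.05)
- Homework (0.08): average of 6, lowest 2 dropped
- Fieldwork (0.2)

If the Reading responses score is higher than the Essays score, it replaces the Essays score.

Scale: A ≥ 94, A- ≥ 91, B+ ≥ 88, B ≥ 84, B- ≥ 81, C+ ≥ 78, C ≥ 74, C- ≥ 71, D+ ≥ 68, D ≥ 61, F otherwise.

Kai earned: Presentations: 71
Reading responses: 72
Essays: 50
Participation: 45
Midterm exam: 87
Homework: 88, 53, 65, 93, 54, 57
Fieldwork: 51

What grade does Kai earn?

Homework: drop 53, 54 → average of remaining 4 = 303/4 = 75.75
Reading responses (72) > Essays (50), so Essays counts as 72.
Weighted total:
  Presentations 71 × 0.19 = 13.49
  Reading responses 72 × 0.2 = 14.4
  Essays 72 × 0.23 = 16.56
  Participation 45 × 0.05 = 2.25
  Midterm exam 87 × 0.05 = 4.35
  Homework 75.75 × 0.08 = 6.06
  Fieldwork 51 × 0.2 = 10.2
Sum = 67.31
67.31 is ≥ 61 and < 68 → D

D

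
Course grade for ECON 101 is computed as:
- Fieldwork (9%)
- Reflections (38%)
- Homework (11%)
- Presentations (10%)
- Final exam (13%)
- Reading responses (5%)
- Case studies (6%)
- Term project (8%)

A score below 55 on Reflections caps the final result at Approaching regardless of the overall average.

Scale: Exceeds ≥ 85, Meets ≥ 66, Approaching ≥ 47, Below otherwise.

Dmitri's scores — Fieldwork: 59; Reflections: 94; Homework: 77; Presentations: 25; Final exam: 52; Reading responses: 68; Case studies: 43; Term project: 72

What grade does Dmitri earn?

Meets

Reflections score 94 ≥ 55: minimum met.
Weighted total:
  Fieldwork 59 × 0.09 = 5.31
  Reflections 94 × 0.38 = 35.72
  Homework 77 × 0.11 = 8.47
  Presentations 25 × 0.1 = 2.5
  Final exam 52 × 0.13 = 6.76
  Reading responses 68 × 0.05 = 3.4
  Case studies 43 × 0.06 = 2.58
  Term project 72 × 0.08 = 5.76
Sum = 70.5
70.5 is ≥ 66 and < 85 → Meets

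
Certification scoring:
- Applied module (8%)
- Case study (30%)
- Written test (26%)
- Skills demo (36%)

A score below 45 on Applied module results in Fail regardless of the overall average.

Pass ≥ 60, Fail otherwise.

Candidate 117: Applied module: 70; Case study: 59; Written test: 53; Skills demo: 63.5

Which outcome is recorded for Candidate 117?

Applied module score 70 ≥ 45: minimum met.
Weighted total:
  Applied module 70 × 0.08 = 5.6
  Case study 59 × 0.3 = 17.7
  Written test 53 × 0.26 = 13.78
  Skills demo 63.5 × 0.36 = 22.86
Sum = 59.94
59.94 < 60 → Fail

Fail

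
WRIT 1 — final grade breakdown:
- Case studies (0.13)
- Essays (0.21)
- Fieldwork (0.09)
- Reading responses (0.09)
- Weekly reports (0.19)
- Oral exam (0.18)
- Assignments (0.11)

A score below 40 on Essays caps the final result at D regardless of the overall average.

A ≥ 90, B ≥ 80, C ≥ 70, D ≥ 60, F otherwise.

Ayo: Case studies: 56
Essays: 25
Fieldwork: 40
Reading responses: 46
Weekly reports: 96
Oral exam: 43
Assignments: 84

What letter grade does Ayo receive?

Essays score 25 < 40: minimum not met.
Weighted total:
  Case studies 56 × 0.13 = 7.28
  Essays 25 × 0.21 = 5.25
  Fieldwork 40 × 0.09 = 3.6
  Reading responses 46 × 0.09 = 4.14
  Weekly reports 96 × 0.19 = 18.24
  Oral exam 43 × 0.18 = 7.74
  Assignments 84 × 0.11 = 9.24
Sum = 55.49
55.49 would be F; cap at D applies → F.

F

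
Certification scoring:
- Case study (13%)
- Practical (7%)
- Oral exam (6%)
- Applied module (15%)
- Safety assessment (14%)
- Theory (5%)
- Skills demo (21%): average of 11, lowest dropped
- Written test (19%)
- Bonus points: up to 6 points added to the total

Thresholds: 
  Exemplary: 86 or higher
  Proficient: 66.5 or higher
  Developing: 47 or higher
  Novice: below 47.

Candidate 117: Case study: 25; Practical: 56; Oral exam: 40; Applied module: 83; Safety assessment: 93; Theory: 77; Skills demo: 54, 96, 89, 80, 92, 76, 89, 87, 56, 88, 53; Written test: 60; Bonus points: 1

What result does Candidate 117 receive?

Proficient

Skills demo: drop 53 → average of remaining 10 = 807/10 = 80.7
Weighted total:
  Case study 25 × 0.13 = 3.25
  Practical 56 × 0.07 = 3.92
  Oral exam 40 × 0.06 = 2.4
  Applied module 83 × 0.15 = 12.45
  Safety assessment 93 × 0.14 = 13.02
  Theory 77 × 0.05 = 3.85
  Skills demo 80.7 × 0.21 = 16.947
  Written test 60 × 0.19 = 11.4
Sum = 67.237
Bonus points: 67.237 + 1 = 68.237
68.237 is ≥ 66.5 and < 86 → Proficient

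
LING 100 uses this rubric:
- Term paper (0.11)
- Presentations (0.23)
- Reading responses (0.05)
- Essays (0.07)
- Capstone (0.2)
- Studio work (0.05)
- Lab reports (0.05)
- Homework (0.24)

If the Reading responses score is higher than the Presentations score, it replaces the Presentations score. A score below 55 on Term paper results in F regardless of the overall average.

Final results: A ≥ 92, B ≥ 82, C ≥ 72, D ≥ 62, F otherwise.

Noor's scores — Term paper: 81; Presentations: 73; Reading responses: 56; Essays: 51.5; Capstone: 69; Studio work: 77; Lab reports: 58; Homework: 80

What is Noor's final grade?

Reading responses (56) ≤ Presentations (73), so Presentations stays at 73.
Term paper score 81 ≥ 55: minimum met.
Weighted total:
  Term paper 81 × 0.11 = 8.91
  Presentations 73 × 0.23 = 16.79
  Reading responses 56 × 0.05 = 2.8
  Essays 51.5 × 0.07 = 3.605
  Capstone 69 × 0.2 = 13.8
  Studio work 77 × 0.05 = 3.85
  Lab reports 58 × 0.05 = 2.9
  Homework 80 × 0.24 = 19.2
Sum = 71.855
71.855 is ≥ 62 and < 72 → D

D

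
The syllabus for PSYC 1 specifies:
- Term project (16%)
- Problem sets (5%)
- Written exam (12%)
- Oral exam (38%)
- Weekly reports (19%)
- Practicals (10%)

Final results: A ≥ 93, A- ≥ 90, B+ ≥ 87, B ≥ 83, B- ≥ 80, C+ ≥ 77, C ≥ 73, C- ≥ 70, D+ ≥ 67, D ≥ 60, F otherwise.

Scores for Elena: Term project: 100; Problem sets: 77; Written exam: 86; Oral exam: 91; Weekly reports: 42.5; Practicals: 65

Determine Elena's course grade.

Weighted total:
  Term project 100 × 0.16 = 16
  Problem sets 77 × 0.05 = 3.85
  Written exam 86 × 0.12 = 10.32
  Oral exam 91 × 0.38 = 34.58
  Weekly reports 42.5 × 0.19 = 8.075
  Practicals 65 × 0.1 = 6.5
Sum = 79.325
79.325 is ≥ 77 and < 80 → C+

C+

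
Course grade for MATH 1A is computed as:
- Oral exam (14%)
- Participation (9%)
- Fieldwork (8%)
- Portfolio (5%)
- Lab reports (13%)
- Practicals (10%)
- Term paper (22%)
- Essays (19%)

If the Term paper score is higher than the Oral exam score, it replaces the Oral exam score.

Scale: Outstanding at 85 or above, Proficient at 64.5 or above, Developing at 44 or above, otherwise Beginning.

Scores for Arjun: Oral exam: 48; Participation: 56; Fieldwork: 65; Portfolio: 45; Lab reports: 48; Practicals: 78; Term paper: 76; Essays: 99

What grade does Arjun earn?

Proficient

Term paper (76) > Oral exam (48), so Oral exam counts as 76.
Weighted total:
  Oral exam 76 × 0.14 = 10.64
  Participation 56 × 0.09 = 5.04
  Fieldwork 65 × 0.08 = 5.2
  Portfolio 45 × 0.05 = 2.25
  Lab reports 48 × 0.13 = 6.24
  Practicals 78 × 0.1 = 7.8
  Term paper 76 × 0.22 = 16.72
  Essays 99 × 0.19 = 18.81
Sum = 72.7
72.7 is ≥ 64.5 and < 85 → Proficient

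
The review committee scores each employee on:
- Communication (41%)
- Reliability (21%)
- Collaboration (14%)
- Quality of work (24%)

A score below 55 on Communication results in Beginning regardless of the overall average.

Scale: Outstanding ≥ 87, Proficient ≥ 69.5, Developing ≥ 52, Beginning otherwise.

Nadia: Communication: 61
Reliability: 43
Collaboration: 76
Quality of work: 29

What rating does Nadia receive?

Communication score 61 ≥ 55: minimum met.
Weighted total:
  Communication 61 × 0.41 = 25.01
  Reliability 43 × 0.21 = 9.03
  Collaboration 76 × 0.14 = 10.64
  Quality of work 29 × 0.24 = 6.96
Sum = 51.64
51.64 < 52 → Beginning

Beginning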